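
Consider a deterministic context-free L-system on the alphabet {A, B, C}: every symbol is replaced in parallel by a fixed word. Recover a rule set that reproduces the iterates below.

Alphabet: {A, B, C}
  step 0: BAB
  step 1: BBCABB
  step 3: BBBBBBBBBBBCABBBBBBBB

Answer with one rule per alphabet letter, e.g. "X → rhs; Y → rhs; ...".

A->CA, B->BB, C->B

  step 0 ⇒ step 1: BAB ⇒ BB·CA·BB
    A ↦ CA
    B ↦ BB
    C ↦ B  (constrained at step 1)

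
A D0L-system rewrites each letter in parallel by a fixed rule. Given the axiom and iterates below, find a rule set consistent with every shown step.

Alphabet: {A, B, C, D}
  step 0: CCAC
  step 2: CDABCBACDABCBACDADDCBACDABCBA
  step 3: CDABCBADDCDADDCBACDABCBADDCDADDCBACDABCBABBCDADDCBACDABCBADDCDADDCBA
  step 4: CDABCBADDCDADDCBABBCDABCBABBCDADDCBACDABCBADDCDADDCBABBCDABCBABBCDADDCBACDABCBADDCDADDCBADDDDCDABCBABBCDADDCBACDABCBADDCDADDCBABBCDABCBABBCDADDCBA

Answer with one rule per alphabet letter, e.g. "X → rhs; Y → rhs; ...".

A->CBA, B->DD, C->CDA, D->B

  step 3 ⇒ step 4: CDABCBADDCDADDCBACDABCBADDCDADDCBACDABCBABBCDADDCBACDABCBADDCDADDCBA ⇒ CDA·B·CBA·DD·CDA·DD·CBA·B·B·CDA·B·CBA·B·B·CDA·DD·CBA·CDA·B·CBA·DD·CDA·DD·CBA·B·B·CDA·B·CBA·B·B·CDA·DD·CBA·CDA·B·CBA·DD·CDA·DD·CBA·DD·DD·CDA·B·CBA·B·B·CDA·DD·CBA·CDA·B·CBA·DD·CDA·DD·CBA·B·B·CDA·B·CBA·B·B·CDA·DD·CBA
    A ↦ CBA
    B ↦ DD
    C ↦ CDA
    D ↦ B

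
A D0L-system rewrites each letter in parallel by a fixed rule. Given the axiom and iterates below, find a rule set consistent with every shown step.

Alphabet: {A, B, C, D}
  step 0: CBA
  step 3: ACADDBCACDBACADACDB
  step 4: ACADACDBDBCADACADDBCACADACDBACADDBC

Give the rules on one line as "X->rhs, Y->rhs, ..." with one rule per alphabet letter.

A->AC, B->C, C->AD, D->DB

  step 3 ⇒ step 4: ACADDBCACDBACADACDB ⇒ AC·AD·AC·DB·DB·C·AD·AC·AD·DB·C·AC·AD·AC·DB·AC·AD·DB·C
    A ↦ AC
    B ↦ C
    C ↦ AD
    D ↦ DB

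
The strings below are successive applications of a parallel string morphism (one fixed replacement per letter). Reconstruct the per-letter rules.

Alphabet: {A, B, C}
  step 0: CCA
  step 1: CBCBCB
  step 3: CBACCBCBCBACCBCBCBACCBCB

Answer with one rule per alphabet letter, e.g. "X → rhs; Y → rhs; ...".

A->CB, B->AC, C->CB

  step 0 ⇒ step 1: CCA ⇒ CB·CB·CB
    A ↦ CB
    C ↦ CB
    B ↦ AC  (constrained at step 1)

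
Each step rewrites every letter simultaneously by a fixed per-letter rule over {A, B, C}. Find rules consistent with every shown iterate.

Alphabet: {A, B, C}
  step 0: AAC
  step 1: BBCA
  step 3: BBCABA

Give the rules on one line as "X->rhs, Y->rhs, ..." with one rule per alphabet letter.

  step 0 ⇒ step 1: AAC ⇒ B·B·CA
    A ↦ B
    C ↦ CA
    B ↦ A  (constrained at step 1)

A->B, B->A, C->CA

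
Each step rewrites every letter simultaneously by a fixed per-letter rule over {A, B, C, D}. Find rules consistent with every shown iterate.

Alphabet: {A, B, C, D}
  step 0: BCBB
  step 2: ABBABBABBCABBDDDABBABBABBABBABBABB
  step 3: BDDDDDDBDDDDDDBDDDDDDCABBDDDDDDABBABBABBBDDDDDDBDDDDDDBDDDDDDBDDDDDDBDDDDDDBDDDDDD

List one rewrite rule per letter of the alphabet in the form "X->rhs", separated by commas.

A->B, B->DDD, C->CAB, D->ABB

  step 2 ⇒ step 3: ABBABBABBCABBDDDABBABBABBABBABBABB ⇒ B·DDD·DDD·B·DDD·DDD·B·DDD·DDD·CAB·B·DDD·DDD·ABB·ABB·ABB·B·DDD·DDD·B·DDD·DDD·B·DDD·DDD·B·DDD·DDD·B·DDD·DDD·B·DDD·DDD
    A ↦ B
    B ↦ DDD
    C ↦ CAB
    D ↦ ABB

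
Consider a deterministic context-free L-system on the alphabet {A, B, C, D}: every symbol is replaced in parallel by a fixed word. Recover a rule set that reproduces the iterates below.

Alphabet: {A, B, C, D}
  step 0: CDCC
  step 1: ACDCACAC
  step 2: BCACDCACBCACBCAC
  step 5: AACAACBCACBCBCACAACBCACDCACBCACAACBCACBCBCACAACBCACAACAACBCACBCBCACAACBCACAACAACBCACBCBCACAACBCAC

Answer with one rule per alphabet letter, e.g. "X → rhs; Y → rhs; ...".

  step 1 ⇒ step 2: ACDCACAC ⇒ BC·AC·DC·AC·BC·AC·BC·AC
    A ↦ BC
    C ↦ AC
    D ↦ DC
    B ↦ A  (constrained at step 2)

A->BC, B->A, C->AC, D->DC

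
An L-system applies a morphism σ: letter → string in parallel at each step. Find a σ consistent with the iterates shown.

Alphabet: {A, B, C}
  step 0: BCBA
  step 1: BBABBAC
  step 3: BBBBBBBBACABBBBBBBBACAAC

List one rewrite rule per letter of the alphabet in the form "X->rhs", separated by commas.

  step 0 ⇒ step 1: BCBA ⇒ BB·A·BB·AC
    A ↦ AC
    B ↦ BB
    C ↦ A

A->AC, B->BB, C->A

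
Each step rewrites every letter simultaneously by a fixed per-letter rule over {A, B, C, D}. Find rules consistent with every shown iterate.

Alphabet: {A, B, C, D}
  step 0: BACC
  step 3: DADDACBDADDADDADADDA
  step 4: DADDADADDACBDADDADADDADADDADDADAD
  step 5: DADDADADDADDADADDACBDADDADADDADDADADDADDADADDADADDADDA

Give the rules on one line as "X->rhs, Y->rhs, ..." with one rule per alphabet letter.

  step 4 ⇒ step 5: DADDADADDACBDADDADADDADADDADDADAD ⇒ DA·D·DA·DA·D·DA·D·DA·DA·D·DA·CB·DA·D·DA·DA·D·DA·D·DA·DA·D·DA·D·DA·DA·D·DA·DA·D·DA·D·DA
    A ↦ D
    B ↦ CB
    C ↦ DA
    D ↦ DA

A->D, B->CB, C->DA, D->DA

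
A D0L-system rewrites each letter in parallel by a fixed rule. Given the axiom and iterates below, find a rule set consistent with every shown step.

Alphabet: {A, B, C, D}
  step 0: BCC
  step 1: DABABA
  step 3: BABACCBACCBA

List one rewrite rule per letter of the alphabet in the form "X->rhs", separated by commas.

  step 0 ⇒ step 1: BCC ⇒ DA·BA·BA
    B ↦ DA
    C ↦ BA
    A ↦ C  (constrained at step 1)
    D ↦ C  (constrained at step 1)

A->C, B->DA, C->BA, D->C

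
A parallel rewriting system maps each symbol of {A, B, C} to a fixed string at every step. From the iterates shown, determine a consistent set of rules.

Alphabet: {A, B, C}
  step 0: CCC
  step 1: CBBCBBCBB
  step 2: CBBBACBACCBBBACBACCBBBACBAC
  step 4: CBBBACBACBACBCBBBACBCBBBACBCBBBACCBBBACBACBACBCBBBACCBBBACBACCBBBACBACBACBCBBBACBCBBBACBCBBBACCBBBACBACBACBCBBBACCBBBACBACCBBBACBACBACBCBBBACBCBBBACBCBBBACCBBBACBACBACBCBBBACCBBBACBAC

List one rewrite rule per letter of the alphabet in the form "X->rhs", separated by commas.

A->B, B->BAC, C->CBB

  step 1 ⇒ step 2: CBBCBBCBB ⇒ CBB·BAC·BAC·CBB·BAC·BAC·CBB·BAC·BAC
    B ↦ BAC
    C ↦ CBB
    A ↦ B  (constrained at step 2)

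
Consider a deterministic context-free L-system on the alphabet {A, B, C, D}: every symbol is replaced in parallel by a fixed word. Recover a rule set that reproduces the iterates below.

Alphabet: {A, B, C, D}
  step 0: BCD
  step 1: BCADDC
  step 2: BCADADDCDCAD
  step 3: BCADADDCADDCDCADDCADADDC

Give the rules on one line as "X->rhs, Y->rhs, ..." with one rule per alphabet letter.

A->AD, B->BC, C->AD, D->DC

  step 2 ⇒ step 3: BCADADDCDCAD ⇒ BC·AD·AD·DC·AD·DC·DC·AD·DC·AD·AD·DC
    A ↦ AD
    B ↦ BC
    C ↦ AD
    D ↦ DC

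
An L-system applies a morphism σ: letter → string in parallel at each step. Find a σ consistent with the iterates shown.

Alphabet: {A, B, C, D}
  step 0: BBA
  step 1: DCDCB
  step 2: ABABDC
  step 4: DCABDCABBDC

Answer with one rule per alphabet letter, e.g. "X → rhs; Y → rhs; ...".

A->B, B->DC, C->B, D->A

  step 1 ⇒ step 2: DCDCB ⇒ A·B·A·B·DC
    B ↦ DC
    C ↦ B
    D ↦ A
  step 0 ⇒ step 1: BBA ⇒ DC·DC·B
    A ↦ B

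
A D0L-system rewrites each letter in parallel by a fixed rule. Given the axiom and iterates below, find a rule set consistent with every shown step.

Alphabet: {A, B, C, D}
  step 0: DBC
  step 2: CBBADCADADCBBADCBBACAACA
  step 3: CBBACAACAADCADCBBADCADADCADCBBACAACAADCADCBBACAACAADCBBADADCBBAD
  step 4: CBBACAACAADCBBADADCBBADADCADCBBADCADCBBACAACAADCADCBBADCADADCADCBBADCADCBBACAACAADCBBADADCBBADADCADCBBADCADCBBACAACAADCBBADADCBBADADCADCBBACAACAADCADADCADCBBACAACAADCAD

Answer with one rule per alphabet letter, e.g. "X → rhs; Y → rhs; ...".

A->AD, B->ACA, C->CBB, D->CAD

  step 3 ⇒ step 4: CBBACAACAADCADCBBADCADADCADCBBACAACAADCADCBBACAACAADCBBADADCBBAD ⇒ CBB·ACA·ACA·AD·CBB·AD·AD·CBB·AD·AD·CAD·CBB·AD·CAD·CBB·ACA·ACA·AD·CAD·CBB·AD·CAD·AD·CAD·CBB·AD·CAD·CBB·ACA·ACA·AD·CBB·AD·AD·CBB·AD·AD·CAD·CBB·AD·CAD·CBB·ACA·ACA·AD·CBB·AD·AD·CBB·AD·AD·CAD·CBB·ACA·ACA·AD·CAD·AD·CAD·CBB·ACA·ACA·AD·CAD
    A ↦ AD
    B ↦ ACA
    C ↦ CBB
    D ↦ CAD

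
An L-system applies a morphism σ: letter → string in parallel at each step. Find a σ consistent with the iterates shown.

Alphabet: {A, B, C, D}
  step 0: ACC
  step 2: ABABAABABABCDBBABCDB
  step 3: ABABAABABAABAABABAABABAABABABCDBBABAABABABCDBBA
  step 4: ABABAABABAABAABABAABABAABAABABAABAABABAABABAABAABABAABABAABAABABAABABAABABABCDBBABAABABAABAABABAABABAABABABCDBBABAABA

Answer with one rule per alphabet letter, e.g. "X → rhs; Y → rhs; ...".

A->ABA, B->BA, C->BCD, D->B

  step 3 ⇒ step 4: ABABAABABAABAABABAABABAABABABCDBBABAABABABCDBBA ⇒ ABA·BA·ABA·BA·ABA·ABA·BA·ABA·BA·ABA·ABA·BA·ABA·ABA·BA·ABA·BA·ABA·ABA·BA·ABA·BA·ABA·ABA·BA·ABA·BA·ABA·BA·BCD·B·BA·BA·ABA·BA·ABA·ABA·BA·ABA·BA·ABA·BA·BCD·B·BA·BA·ABA
    A ↦ ABA
    B ↦ BA
    C ↦ BCD
    D ↦ B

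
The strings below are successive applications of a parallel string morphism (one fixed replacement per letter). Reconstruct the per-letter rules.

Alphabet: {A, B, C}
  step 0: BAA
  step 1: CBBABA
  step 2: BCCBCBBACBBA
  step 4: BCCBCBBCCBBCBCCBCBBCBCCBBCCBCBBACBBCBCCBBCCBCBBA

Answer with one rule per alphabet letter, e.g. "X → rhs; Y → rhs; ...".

  step 1 ⇒ step 2: CBBABA ⇒ BC·CB·CB·BA·CB·BA
    A ↦ BA
    B ↦ CB
    C ↦ BC

A->BA, B->CB, C->BC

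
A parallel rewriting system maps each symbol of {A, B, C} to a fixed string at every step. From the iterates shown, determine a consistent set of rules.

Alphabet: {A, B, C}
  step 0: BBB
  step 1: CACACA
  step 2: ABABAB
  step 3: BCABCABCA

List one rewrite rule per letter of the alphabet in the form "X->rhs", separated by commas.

  step 2 ⇒ step 3: ABABAB ⇒ B·CA·B·CA·B·CA
    A ↦ B
    B ↦ CA
  step 1 ⇒ step 2: CACACA ⇒ A·B·A·B·A·B
    C ↦ A

A->B, B->CA, C->A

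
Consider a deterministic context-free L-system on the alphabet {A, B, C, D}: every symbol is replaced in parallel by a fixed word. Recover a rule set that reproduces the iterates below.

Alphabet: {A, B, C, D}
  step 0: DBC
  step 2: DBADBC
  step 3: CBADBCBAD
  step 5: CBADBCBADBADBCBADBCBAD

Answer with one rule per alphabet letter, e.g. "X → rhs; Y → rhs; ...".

  step 2 ⇒ step 3: DBADBC ⇒ C·BA·DB·C·BA·D
    A ↦ DB
    B ↦ BA
    C ↦ D
    D ↦ C

A->DB, B->BA, C->D, D->C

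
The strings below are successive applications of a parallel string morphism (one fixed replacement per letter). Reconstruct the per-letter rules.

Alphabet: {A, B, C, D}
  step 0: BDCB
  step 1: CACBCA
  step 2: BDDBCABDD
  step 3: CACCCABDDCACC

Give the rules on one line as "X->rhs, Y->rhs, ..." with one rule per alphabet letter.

  step 2 ⇒ step 3: BDDBCABDD ⇒ CA·C·C·CA·B·DD·CA·C·C
    A ↦ DD
    B ↦ CA
    C ↦ B
    D ↦ C

A->DD, B->CA, C->B, D->C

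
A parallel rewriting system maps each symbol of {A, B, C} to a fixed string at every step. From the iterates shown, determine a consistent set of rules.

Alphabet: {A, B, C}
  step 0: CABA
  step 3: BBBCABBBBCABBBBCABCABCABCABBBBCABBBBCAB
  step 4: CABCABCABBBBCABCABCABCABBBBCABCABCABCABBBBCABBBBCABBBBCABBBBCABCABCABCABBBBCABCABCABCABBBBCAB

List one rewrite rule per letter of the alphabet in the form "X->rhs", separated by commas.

  step 3 ⇒ step 4: BBBCABBBBCABBBBCABCABCABCABBBBCABBBBCAB ⇒ CAB·CAB·CAB·BB·B·CAB·CAB·CAB·CAB·BB·B·CAB·CAB·CAB·CAB·BB·B·CAB·BB·B·CAB·BB·B·CAB·BB·B·CAB·CAB·CAB·CAB·BB·B·CAB·CAB·CAB·CAB·BB·B·CAB
    A ↦ B
    B ↦ CAB
    C ↦ BB

A->B, B->CAB, C->BB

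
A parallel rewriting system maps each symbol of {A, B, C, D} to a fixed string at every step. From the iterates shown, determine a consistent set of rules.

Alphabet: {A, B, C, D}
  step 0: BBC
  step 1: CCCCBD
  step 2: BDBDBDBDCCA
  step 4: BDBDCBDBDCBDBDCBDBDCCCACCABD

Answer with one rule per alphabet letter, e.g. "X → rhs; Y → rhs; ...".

A->C, B->CC, C->BD, D->A

  step 1 ⇒ step 2: CCCCBD ⇒ BD·BD·BD·BD·CC·A
    B ↦ CC
    C ↦ BD
    D ↦ A
    A ↦ C  (constrained at step 2)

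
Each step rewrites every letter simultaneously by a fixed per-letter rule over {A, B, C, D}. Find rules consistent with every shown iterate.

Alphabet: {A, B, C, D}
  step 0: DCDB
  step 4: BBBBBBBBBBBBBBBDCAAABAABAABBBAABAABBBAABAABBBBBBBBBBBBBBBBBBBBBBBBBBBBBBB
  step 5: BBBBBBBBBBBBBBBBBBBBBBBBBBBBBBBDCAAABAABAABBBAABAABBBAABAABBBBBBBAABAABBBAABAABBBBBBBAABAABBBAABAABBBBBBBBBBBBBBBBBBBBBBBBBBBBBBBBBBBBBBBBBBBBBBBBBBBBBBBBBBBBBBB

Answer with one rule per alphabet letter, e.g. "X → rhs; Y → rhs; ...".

  step 4 ⇒ step 5: BBBBBBBBBBBBBBBDCAAABAABAABBBAABAABBBAABAABBBBBBBBBBBBBBBBBBBBBBBBBBBBBBB ⇒ BB·BB·BB·BB·BB·BB·BB·BB·BB·BB·BB·BB·BB·BB·BB·B·DCA·AAB·AAB·AAB·BB·AAB·AAB·BB·AAB·AAB·BB·BB·BB·AAB·AAB·BB·AAB·AAB·BB·BB·BB·AAB·AAB·BB·AAB·AAB·BB·BB·BB·BB·BB·BB·BB·BB·BB·BB·BB·BB·BB·BB·BB·BB·BB·BB·BB·BB·BB·BB·BB·BB·BB·BB·BB·BB·BB·BB·BB
    A ↦ AAB
    B ↦ BB
    C ↦ DCA
    D ↦ B

A->AAB, B->BB, C->DCA, D->B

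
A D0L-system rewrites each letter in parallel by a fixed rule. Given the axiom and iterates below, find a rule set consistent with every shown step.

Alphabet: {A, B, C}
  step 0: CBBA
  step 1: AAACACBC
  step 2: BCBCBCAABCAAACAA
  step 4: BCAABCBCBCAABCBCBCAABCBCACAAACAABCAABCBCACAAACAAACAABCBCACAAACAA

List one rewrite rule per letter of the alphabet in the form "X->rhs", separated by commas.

  step 1 ⇒ step 2: AAACACBC ⇒ BC·BC·BC·AA·BC·AA·AC·AA
    A ↦ BC
    B ↦ AC
    C ↦ AA

A->BC, B->AC, C->AA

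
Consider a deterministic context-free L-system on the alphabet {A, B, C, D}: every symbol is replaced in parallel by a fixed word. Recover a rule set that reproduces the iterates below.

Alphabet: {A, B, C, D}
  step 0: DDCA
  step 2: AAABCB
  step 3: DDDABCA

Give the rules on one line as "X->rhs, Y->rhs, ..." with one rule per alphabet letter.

  step 2 ⇒ step 3: AAABCB ⇒ D·D·D·A·BC·A
    A ↦ D
    B ↦ A
    C ↦ BC
    D ↦ B  (constrained at step 0)

A->D, B->A, C->BC, D->B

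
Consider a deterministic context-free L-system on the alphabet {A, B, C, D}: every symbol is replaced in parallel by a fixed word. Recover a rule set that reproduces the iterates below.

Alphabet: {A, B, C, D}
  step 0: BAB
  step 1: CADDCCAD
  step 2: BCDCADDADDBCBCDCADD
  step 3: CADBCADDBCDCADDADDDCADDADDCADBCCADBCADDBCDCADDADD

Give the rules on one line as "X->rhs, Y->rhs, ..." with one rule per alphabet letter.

  step 2 ⇒ step 3: BCDCADDADDBCBCDCADD ⇒ CAD·BC·ADD·BC·DC·ADD·ADD·DC·ADD·ADD·CAD·BC·CAD·BC·ADD·BC·DC·ADD·ADD
    A ↦ DC
    B ↦ CAD
    C ↦ BC
    D ↦ ADD

A->DC, B->CAD, C->BC, D->ADD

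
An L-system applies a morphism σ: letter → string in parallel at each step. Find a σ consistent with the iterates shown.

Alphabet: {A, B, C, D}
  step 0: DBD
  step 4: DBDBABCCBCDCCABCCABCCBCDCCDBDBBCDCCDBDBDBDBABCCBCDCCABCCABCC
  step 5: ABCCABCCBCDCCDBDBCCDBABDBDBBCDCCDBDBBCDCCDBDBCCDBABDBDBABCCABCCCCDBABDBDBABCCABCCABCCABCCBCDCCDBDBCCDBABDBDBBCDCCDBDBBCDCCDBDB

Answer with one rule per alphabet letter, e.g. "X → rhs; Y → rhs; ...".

  step 4 ⇒ step 5: DBDBABCCBCDCCABCCABCCBCDCCDBDBBCDCCDBDBDBDBABCCBCDCCABCCABCC ⇒ AB·CC·AB·CC·BCD·CC·DB·DB·CC·DB·AB·DB·DB·BCD·CC·DB·DB·BCD·CC·DB·DB·CC·DB·AB·DB·DB·AB·CC·AB·CC·CC·DB·AB·DB·DB·AB·CC·AB·CC·AB·CC·AB·CC·BCD·CC·DB·DB·CC·DB·AB·DB·DB·BCD·CC·DB·DB·BCD·CC·DB·DB
    A ↦ BCD
    B ↦ CC
    C ↦ DB
    D ↦ AB

A->BCD, B->CC, C->DB, D->AB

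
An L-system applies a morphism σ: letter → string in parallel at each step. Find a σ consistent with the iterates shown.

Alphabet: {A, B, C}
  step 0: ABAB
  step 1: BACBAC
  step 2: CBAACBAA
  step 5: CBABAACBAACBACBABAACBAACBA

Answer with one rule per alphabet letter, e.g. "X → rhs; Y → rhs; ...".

  step 1 ⇒ step 2: BACBAC ⇒ C·BA·A·C·BA·A
    A ↦ BA
    B ↦ C
    C ↦ A

A->BA, B->C, C->A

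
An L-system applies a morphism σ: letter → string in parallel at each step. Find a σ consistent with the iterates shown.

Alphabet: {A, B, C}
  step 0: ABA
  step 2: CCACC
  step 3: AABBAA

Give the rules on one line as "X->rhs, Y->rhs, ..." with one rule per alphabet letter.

A->BB, B->C, C->A

  step 2 ⇒ step 3: CCACC ⇒ A·A·BB·A·A
    A ↦ BB
    C ↦ A
    B ↦ C  (constrained at step 0)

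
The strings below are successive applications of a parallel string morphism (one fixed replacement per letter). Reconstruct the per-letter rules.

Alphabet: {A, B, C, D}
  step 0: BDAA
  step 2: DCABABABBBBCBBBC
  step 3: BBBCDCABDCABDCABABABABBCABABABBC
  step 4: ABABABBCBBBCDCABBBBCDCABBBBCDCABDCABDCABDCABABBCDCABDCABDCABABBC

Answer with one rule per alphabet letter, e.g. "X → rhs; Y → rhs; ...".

  step 3 ⇒ step 4: BBBCDCABDCABDCABABABABBCABABABBC ⇒ AB·AB·AB·BC·BB·BC·DC·AB·BB·BC·DC·AB·BB·BC·DC·AB·DC·AB·DC·AB·DC·AB·AB·BC·DC·AB·DC·AB·DC·AB·AB·BC
    A ↦ DC
    B ↦ AB
    C ↦ BC
    D ↦ BB

A->DC, B->AB, C->BC, D->BB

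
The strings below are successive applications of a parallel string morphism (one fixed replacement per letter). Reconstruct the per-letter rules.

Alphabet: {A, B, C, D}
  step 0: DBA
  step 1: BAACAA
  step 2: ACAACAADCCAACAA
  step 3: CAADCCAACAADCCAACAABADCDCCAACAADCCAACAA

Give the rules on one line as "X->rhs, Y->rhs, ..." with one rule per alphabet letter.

A->CAA, B->A, C->DC, D->BA

  step 2 ⇒ step 3: ACAACAADCCAACAA ⇒ CAA·DC·CAA·CAA·DC·CAA·CAA·BA·DC·DC·CAA·CAA·DC·CAA·CAA
    A ↦ CAA
    C ↦ DC
    D ↦ BA
  step 0 ⇒ step 1: DBA ⇒ BA·A·CAA
    B ↦ A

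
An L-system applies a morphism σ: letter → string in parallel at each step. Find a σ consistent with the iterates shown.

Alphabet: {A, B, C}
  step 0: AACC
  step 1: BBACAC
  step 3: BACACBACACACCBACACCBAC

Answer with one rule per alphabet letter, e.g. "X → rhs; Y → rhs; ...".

A->B, B->ACC, C->AC

  step 0 ⇒ step 1: AACC ⇒ B·B·AC·AC
    A ↦ B
    C ↦ AC
    B ↦ ACC  (constrained at step 1)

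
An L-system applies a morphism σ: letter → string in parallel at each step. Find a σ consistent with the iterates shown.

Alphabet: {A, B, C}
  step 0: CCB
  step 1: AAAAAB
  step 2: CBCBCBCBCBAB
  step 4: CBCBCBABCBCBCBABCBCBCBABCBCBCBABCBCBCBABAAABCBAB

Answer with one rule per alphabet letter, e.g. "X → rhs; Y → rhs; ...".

  step 1 ⇒ step 2: AAAAAB ⇒ CB·CB·CB·CB·CB·AB
    A ↦ CB
    B ↦ AB
  step 0 ⇒ step 1: CCB ⇒ AA·AA·AB
    C ↦ AA

A->CB, B->AB, C->AA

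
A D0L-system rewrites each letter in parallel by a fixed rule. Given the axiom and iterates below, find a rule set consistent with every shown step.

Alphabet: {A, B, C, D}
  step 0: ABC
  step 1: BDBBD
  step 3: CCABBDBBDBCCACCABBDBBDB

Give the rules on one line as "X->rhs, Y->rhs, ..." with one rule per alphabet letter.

A->B, B->D, C->BBD, D->CCA

  step 0 ⇒ step 1: ABC ⇒ B·D·BBD
    A ↦ B
    B ↦ D
    C ↦ BBD
    D ↦ CCA  (constrained at step 1)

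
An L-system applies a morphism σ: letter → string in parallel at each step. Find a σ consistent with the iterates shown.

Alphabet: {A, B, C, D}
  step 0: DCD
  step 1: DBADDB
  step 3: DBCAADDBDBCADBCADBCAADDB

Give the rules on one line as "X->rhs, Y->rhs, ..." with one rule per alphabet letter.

A->DB, B->CA, C->AD, D->DB

  step 0 ⇒ step 1: DCD ⇒ DB·AD·DB
    C ↦ AD
    D ↦ DB
    A ↦ DB  (constrained at step 1)
    B ↦ CA  (constrained at step 1)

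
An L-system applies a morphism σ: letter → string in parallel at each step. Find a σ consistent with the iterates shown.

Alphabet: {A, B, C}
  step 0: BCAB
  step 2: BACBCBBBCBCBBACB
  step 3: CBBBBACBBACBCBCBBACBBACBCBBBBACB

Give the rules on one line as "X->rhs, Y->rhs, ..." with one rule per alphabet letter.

A->BB, B->CB, C->BA

  step 2 ⇒ step 3: BACBCBBBCBCBBACB ⇒ CB·BB·BA·CB·BA·CB·CB·CB·BA·CB·BA·CB·CB·BB·BA·CB
    A ↦ BB
    B ↦ CB
    C ↦ BA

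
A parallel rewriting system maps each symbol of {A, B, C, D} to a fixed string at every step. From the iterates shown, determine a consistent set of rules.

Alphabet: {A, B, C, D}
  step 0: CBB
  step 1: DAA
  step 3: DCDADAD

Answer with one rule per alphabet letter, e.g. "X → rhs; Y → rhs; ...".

A->BC, B->A, C->D, D->DC

  step 0 ⇒ step 1: CBB ⇒ D·A·A
    B ↦ A
    C ↦ D
    A ↦ BC  (constrained at step 1)
    D ↦ DC  (constrained at step 1)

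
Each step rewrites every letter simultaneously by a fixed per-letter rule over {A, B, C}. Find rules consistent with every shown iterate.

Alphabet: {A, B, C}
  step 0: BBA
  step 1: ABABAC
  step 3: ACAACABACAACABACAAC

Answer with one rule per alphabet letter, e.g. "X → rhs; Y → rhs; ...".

  step 0 ⇒ step 1: BBA ⇒ AB·AB·AC
    A ↦ AC
    B ↦ AB
    C ↦ A  (constrained at step 1)

A->AC, B->AB, C->A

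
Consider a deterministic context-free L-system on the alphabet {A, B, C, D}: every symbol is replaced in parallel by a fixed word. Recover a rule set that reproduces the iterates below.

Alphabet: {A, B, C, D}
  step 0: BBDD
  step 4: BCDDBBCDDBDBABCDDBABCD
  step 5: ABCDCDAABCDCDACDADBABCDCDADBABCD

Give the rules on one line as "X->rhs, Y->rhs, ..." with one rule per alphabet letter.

  step 4 ⇒ step 5: BCDDBBCDDBDBABCDDBABCD ⇒ A·B·CD·CD·A·A·B·CD·CD·A·CD·A·DB·A·B·CD·CD·A·DB·A·B·CD
    A ↦ DB
    B ↦ A
    C ↦ B
    D ↦ CD

A->DB, B->A, C->B, D->CD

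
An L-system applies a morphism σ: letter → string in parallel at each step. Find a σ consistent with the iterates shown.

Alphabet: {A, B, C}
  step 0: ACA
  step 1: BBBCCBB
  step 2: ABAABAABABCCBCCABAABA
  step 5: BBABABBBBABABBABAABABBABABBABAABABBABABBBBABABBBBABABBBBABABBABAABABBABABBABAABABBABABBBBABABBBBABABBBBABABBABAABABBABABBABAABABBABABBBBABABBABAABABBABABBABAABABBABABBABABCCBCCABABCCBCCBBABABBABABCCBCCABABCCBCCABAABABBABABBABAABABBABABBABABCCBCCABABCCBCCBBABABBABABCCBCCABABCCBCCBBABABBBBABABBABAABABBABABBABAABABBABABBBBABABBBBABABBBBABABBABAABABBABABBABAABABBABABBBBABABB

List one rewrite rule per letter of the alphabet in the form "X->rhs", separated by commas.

  step 1 ⇒ step 2: BBBCCBB ⇒ ABA·ABA·ABA·BCC·BCC·ABA·ABA
    B ↦ ABA
    C ↦ BCC
  step 0 ⇒ step 1: ACA ⇒ BB·BCC·BB
    A ↦ BB

A->BB, B->ABA, C->BCC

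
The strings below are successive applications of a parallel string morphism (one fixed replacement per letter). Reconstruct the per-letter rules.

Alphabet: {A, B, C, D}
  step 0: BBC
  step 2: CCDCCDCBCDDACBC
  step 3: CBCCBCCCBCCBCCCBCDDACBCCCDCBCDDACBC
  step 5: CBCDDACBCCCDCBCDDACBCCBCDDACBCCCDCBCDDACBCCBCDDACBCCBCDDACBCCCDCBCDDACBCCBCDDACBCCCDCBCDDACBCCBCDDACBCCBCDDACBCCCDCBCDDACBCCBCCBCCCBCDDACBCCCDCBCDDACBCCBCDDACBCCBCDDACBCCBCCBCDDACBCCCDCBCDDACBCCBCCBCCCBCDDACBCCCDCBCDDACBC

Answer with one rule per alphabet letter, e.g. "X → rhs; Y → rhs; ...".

A->D, B->DDA, C->CBC, D->C

  step 2 ⇒ step 3: CCDCCDCBCDDACBC ⇒ CBC·CBC·C·CBC·CBC·C·CBC·DDA·CBC·C·C·D·CBC·DDA·CBC
    A ↦ D
    B ↦ DDA
    C ↦ CBC
    D ↦ C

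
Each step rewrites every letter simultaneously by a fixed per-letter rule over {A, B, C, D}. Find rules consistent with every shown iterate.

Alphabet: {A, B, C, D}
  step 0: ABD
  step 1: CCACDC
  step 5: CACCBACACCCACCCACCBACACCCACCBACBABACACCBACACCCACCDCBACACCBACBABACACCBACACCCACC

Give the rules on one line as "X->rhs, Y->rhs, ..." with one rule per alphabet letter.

  step 0 ⇒ step 1: ABD ⇒ C·CAC·DC
    A ↦ C
    B ↦ CAC
    D ↦ DC
    C ↦ BA  (constrained at step 1)

A->C, B->CAC, C->BA, D->DC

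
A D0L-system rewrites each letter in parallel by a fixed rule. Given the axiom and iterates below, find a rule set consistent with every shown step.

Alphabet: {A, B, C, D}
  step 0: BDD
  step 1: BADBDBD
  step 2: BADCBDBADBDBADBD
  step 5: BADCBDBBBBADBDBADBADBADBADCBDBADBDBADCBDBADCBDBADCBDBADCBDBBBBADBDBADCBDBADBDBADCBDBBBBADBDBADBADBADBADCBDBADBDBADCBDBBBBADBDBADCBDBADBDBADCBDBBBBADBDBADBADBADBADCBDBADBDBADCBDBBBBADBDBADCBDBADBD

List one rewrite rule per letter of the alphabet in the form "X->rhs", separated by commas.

  step 1 ⇒ step 2: BADBDBD ⇒ BAD·C·BD·BAD·BD·BAD·BD
    A ↦ C
    B ↦ BAD
    D ↦ BD
    C ↦ BBB  (constrained at step 2)

A->C, B->BAD, C->BBB, D->BD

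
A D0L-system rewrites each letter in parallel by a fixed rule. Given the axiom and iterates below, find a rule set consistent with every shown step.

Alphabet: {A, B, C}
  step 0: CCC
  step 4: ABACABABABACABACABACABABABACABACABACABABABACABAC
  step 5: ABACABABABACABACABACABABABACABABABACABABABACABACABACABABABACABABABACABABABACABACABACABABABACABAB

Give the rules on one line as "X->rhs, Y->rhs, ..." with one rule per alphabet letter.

A->AB, B->AC, C->AB

  step 4 ⇒ step 5: ABACABABABACABACABACABABABACABACABACABABABACABAC ⇒ AB·AC·AB·AB·AB·AC·AB·AC·AB·AC·AB·AB·AB·AC·AB·AB·AB·AC·AB·AB·AB·AC·AB·AC·AB·AC·AB·AB·AB·AC·AB·AB·AB·AC·AB·AB·AB·AC·AB·AC·AB·AC·AB·AB·AB·AC·AB·AB
    A ↦ AB
    B ↦ AC
    C ↦ AB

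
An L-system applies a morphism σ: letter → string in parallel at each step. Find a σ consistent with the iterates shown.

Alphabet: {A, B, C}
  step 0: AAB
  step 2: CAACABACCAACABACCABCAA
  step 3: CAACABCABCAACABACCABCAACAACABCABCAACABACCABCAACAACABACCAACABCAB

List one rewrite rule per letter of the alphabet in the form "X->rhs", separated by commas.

  step 2 ⇒ step 3: CAACABACCAACABACCABCAA ⇒ CAA·CAB·CAB·CAA·CAB·AC·CAB·CAA·CAA·CAB·CAB·CAA·CAB·AC·CAB·CAA·CAA·CAB·AC·CAA·CAB·CAB
    A ↦ CAB
    B ↦ AC
    C ↦ CAA

A->CAB, B->AC, C->CAA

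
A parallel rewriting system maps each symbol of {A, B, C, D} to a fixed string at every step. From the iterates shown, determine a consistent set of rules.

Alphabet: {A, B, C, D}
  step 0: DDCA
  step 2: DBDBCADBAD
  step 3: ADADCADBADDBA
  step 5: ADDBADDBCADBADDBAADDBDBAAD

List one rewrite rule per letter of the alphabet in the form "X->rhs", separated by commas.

A->DB, B->D, C->CA, D->A

  step 2 ⇒ step 3: DBDBCADBAD ⇒ A·D·A·D·CA·DB·A·D·DB·A
    A ↦ DB
    B ↦ D
    C ↦ CA
    D ↦ A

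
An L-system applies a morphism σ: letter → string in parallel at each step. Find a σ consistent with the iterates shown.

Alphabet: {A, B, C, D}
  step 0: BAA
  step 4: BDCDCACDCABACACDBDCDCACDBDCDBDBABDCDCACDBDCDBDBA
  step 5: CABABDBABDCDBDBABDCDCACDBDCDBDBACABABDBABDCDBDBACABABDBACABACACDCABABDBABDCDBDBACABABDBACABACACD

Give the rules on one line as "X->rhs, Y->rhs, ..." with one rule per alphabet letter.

  step 4 ⇒ step 5: BDCDCACDCABACACDBDCDCACDBDCDBDBABDCDCACDBDCDBDBA ⇒ CA·BA·BD·BA·BD·CD·BD·BA·BD·CD·CA·CD·BD·CD·BD·BA·CA·BA·BD·BA·BD·CD·BD·BA·CA·BA·BD·BA·CA·BA·CA·CD·CA·BA·BD·BA·BD·CD·BD·BA·CA·BA·BD·BA·CA·BA·CA·CD
    A ↦ CD
    B ↦ CA
    C ↦ BD
    D ↦ BA

A->CD, B->CA, C->BD, D->BA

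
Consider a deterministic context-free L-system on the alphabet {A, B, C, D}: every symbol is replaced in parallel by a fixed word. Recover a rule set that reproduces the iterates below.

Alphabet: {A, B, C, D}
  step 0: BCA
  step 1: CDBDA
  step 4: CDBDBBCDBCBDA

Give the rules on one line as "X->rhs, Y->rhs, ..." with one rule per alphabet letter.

  step 0 ⇒ step 1: BCA ⇒ C·DB·DA
    A ↦ DA
    B ↦ C
    C ↦ DB
    D ↦ B  (constrained at step 1)

A->DA, B->C, C->DB, D->B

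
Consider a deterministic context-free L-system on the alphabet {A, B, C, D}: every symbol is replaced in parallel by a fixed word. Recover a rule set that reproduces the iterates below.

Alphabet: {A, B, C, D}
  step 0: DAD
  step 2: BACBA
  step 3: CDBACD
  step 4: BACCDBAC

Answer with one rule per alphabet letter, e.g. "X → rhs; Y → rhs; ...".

A->D, B->C, C->BA, D->C

  step 3 ⇒ step 4: CDBACD ⇒ BA·C·C·D·BA·C
    A ↦ D
    B ↦ C
    C ↦ BA
    D ↦ C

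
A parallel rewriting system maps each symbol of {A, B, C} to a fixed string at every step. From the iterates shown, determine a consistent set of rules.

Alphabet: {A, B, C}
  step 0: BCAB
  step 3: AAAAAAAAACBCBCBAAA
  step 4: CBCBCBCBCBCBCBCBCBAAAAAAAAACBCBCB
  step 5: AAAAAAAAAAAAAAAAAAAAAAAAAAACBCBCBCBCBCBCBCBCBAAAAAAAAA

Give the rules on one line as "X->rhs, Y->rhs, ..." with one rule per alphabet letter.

  step 4 ⇒ step 5: CBCBCBCBCBCBCBCBCBAAAAAAAAACBCBCB ⇒ AA·A·AA·A·AA·A·AA·A·AA·A·AA·A·AA·A·AA·A·AA·A·CB·CB·CB·CB·CB·CB·CB·CB·CB·AA·A·AA·A·AA·A
    A ↦ CB
    B ↦ A
    C ↦ AA

A->CB, B->A, C->AA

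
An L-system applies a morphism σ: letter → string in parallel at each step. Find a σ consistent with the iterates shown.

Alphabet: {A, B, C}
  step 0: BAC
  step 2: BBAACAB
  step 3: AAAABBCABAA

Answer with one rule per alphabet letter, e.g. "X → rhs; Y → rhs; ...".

A->B, B->AA, C->CA

  step 2 ⇒ step 3: BBAACAB ⇒ AA·AA·B·B·CA·B·AA
    A ↦ B
    B ↦ AA
    C ↦ CA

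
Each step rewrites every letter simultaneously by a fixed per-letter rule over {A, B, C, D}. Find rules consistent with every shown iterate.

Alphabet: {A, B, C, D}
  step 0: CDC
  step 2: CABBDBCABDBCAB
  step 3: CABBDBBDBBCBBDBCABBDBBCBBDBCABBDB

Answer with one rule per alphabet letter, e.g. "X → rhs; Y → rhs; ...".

A->B, B->BDB, C->CA, D->BCB

  step 2 ⇒ step 3: CABBDBCABDBCAB ⇒ CA·B·BDB·BDB·BCB·BDB·CA·B·BDB·BCB·BDB·CA·B·BDB
    A ↦ B
    B ↦ BDB
    C ↦ CA
    D ↦ BCB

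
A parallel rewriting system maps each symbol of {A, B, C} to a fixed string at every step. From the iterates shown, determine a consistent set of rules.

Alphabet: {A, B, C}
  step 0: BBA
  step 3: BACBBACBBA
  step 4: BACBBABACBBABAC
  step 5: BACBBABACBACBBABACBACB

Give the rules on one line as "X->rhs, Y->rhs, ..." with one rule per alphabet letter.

  step 4 ⇒ step 5: BACBBABACBBABAC ⇒ BA·C·B·BA·BA·C·BA·C·B·BA·BA·C·BA·C·B
    A ↦ C
    B ↦ BA
    C ↦ B

A->C, B->BA, C->B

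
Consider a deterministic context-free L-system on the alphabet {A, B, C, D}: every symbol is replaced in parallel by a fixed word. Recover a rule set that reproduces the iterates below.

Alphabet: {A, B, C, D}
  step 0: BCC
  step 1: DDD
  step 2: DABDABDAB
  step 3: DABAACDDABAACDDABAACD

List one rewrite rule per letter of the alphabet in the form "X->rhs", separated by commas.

A->AAC, B->D, C->D, D->DAB

  step 2 ⇒ step 3: DABDABDAB ⇒ DAB·AAC·D·DAB·AAC·D·DAB·AAC·D
    A ↦ AAC
    B ↦ D
    D ↦ DAB
  step 0 ⇒ step 1: BCC ⇒ D·D·D
    C ↦ D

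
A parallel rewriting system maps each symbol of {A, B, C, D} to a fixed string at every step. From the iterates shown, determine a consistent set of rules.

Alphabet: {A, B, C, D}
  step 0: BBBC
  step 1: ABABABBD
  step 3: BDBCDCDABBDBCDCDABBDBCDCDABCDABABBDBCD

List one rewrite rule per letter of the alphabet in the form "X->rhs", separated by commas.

  step 0 ⇒ step 1: BBBC ⇒ AB·AB·AB·BD
    B ↦ AB
    C ↦ BD
    A ↦ CD  (constrained at step 1)
    D ↦ BCD  (constrained at step 1)

A->CD, B->AB, C->BD, D->BCD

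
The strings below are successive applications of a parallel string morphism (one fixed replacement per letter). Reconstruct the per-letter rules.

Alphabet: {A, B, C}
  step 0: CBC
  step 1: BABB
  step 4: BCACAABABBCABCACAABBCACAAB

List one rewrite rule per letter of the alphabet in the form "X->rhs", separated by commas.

A->CA, B->AB, C->B

  step 0 ⇒ step 1: CBC ⇒ B·AB·B
    B ↦ AB
    C ↦ B
    A ↦ CA  (constrained at step 1)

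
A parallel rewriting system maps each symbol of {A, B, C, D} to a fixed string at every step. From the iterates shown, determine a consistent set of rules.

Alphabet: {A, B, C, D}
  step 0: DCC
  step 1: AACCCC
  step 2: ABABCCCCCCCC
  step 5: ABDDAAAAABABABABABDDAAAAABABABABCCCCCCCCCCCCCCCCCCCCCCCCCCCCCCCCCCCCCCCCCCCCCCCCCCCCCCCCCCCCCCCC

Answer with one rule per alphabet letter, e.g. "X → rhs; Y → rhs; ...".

  step 1 ⇒ step 2: AACCCC ⇒ AB·AB·CC·CC·CC·CC
    A ↦ AB
    C ↦ CC
    B ↦ DD  (constrained at step 2)
  step 0 ⇒ step 1: DCC ⇒ AA·CC·CC
    D ↦ AA

A->AB, B->DD, C->CC, D->AA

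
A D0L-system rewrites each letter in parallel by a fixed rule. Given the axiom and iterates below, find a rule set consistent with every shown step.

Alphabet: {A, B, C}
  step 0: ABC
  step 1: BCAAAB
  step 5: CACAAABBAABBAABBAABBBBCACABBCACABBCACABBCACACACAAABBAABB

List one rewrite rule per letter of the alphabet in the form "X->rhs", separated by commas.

  step 0 ⇒ step 1: ABC ⇒ B·CA·AAB
    A ↦ B
    B ↦ CA
    C ↦ AAB

A->B, B->CA, C->AAB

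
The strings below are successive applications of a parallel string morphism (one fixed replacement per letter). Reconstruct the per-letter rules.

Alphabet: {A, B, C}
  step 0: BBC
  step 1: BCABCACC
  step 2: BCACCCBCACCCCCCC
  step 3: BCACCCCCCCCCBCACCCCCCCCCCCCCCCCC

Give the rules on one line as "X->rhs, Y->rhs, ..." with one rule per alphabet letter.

A->C, B->BCA, C->CC

  step 2 ⇒ step 3: BCACCCBCACCCCCCC ⇒ BCA·CC·C·CC·CC·CC·BCA·CC·C·CC·CC·CC·CC·CC·CC·CC
    A ↦ C
    B ↦ BCA
    C ↦ CC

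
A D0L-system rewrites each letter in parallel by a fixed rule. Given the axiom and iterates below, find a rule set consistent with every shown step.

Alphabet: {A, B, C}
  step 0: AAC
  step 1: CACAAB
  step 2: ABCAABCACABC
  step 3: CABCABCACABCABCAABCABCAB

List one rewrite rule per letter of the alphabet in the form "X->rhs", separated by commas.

  step 2 ⇒ step 3: ABCAABCACABC ⇒ CA·BC·AB·CA·CA·BC·AB·CA·AB·CA·BC·AB
    A ↦ CA
    B ↦ BC
    C ↦ AB

A->CA, B->BC, C->AB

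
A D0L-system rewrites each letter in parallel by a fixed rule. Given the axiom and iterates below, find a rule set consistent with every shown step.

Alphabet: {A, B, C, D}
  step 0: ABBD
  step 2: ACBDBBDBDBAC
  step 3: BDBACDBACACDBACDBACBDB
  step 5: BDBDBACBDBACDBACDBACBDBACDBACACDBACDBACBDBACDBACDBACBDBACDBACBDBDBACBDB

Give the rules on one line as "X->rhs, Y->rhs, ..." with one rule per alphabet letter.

  step 2 ⇒ step 3: ACBDBBDBDBAC ⇒ B·DB·AC·DB·AC·AC·DB·AC·DB·AC·B·DB
    A ↦ B
    B ↦ AC
    C ↦ DB
    D ↦ DB

A->B, B->AC, C->DB, D->DB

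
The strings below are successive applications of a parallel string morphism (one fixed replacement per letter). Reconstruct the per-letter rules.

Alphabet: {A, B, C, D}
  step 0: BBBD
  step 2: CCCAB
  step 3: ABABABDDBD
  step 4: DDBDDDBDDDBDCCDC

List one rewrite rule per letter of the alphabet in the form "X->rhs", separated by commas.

A->DDB, B->D, C->AB, D->C

  step 3 ⇒ step 4: ABABABDDBD ⇒ DDB·D·DDB·D·DDB·D·C·C·D·C
    A ↦ DDB
    B ↦ D
    D ↦ C
  step 2 ⇒ step 3: CCCAB ⇒ AB·AB·AB·DDB·D
    C ↦ AB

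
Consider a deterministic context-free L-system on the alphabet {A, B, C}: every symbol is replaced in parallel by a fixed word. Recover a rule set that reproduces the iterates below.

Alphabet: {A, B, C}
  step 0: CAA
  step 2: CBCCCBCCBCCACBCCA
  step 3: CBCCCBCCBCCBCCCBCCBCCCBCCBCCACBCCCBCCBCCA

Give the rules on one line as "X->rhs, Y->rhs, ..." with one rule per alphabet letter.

A->CA, B->C, C->CBC

  step 2 ⇒ step 3: CBCCCBCCBCCACBCCA ⇒ CBC·C·CBC·CBC·CBC·C·CBC·CBC·C·CBC·CBC·CA·CBC·C·CBC·CBC·CA
    A ↦ CA
    B ↦ C
    C ↦ CBC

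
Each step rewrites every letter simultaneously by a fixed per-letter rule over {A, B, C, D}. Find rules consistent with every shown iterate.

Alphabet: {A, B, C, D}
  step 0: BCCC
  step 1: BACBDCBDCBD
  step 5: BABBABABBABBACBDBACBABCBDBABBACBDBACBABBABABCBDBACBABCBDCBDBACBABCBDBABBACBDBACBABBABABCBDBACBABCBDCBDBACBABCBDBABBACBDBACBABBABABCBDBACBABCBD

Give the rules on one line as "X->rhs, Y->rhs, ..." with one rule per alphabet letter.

  step 0 ⇒ step 1: BCCC ⇒ BA·CBD·CBD·CBD
    B ↦ BA
    C ↦ CBD
    A ↦ B  (constrained at step 1)
    D ↦ C  (constrained at step 1)

A->B, B->BA, C->CBD, D->C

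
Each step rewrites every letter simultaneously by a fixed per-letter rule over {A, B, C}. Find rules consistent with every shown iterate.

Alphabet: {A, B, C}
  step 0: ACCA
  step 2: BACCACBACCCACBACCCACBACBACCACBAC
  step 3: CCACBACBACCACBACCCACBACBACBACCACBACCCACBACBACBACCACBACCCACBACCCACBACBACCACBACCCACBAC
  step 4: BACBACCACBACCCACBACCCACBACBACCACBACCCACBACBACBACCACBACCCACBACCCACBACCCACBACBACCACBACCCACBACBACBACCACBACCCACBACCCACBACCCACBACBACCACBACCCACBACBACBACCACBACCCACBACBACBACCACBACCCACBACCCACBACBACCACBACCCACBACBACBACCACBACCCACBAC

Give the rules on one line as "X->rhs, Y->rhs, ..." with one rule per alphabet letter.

  step 3 ⇒ step 4: CCACBACBACCACBACCCACBACBACBACCACBACCCACBACBACBACCACBACCCACBACCCACBACBACCACBACCCACBAC ⇒ BAC·BAC·CAC·BAC·C·CAC·BAC·C·CAC·BAC·BAC·CAC·BAC·C·CAC·BAC·BAC·BAC·CAC·BAC·C·CAC·BAC·C·CAC·BAC·C·CAC·BAC·BAC·CAC·BAC·C·CAC·BAC·BAC·BAC·CAC·BAC·C·CAC·BAC·C·CAC·BAC·C·CAC·BAC·BAC·CAC·BAC·C·CAC·BAC·BAC·BAC·CAC·BAC·C·CAC·BAC·BAC·BAC·CAC·BAC·C·CAC·BAC·C·CAC·BAC·BAC·CAC·BAC·C·CAC·BAC·BAC·BAC·CAC·BAC·C·CAC·BAC
    A ↦ CAC
    B ↦ C
    C ↦ BAC

A->CAC, B->C, C->BAC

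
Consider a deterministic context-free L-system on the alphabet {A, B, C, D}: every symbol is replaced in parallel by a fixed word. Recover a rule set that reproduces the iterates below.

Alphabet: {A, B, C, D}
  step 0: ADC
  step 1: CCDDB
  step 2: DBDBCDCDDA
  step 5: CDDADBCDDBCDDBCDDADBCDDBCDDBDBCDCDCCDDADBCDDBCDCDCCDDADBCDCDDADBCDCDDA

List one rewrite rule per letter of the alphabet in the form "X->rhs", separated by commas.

  step 1 ⇒ step 2: CCDDB ⇒ DB·DB·CD·CD·DA
    B ↦ DA
    C ↦ DB
    D ↦ CD
  step 0 ⇒ step 1: ADC ⇒ C·CD·DB
    A ↦ C

A->C, B->DA, C->DB, D->CD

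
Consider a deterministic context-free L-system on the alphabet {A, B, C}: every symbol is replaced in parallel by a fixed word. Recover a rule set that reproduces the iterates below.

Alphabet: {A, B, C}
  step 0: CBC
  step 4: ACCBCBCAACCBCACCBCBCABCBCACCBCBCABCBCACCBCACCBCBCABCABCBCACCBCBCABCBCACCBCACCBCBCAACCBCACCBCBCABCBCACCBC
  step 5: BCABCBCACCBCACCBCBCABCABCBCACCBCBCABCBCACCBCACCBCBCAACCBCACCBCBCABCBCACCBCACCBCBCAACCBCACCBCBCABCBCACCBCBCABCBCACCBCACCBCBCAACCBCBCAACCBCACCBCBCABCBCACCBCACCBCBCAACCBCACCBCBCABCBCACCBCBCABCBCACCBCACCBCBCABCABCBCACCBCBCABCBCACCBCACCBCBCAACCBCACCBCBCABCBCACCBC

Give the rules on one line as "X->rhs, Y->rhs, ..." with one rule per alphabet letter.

A->BCA, B->ACC, C->BC

  step 4 ⇒ step 5: ACCBCBCAACCBCACCBCBCABCBCACCBCBCABCBCACCBCACCBCBCABCABCBCACCBCBCABCBCACCBCACCBCBCAACCBCACCBCBCABCBCACCBC ⇒ BCA·BC·BC·ACC·BC·ACC·BC·BCA·BCA·BC·BC·ACC·BC·BCA·BC·BC·ACC·BC·ACC·BC·BCA·ACC·BC·ACC·BC·BCA·BC·BC·ACC·BC·ACC·BC·BCA·ACC·BC·ACC·BC·BCA·BC·BC·ACC·BC·BCA·BC·BC·ACC·BC·ACC·BC·BCA·ACC·BC·BCA·ACC·BC·ACC·BC·BCA·BC·BC·ACC·BC·ACC·BC·BCA·ACC·BC·ACC·BC·BCA·BC·BC·ACC·BC·BCA·BC·BC·ACC·BC·ACC·BC·BCA·BCA·BC·BC·ACC·BC·BCA·BC·BC·ACC·BC·ACC·BC·BCA·ACC·BC·ACC·BC·BCA·BC·BC·ACC·BC
    A ↦ BCA
    B ↦ ACC
    C ↦ BC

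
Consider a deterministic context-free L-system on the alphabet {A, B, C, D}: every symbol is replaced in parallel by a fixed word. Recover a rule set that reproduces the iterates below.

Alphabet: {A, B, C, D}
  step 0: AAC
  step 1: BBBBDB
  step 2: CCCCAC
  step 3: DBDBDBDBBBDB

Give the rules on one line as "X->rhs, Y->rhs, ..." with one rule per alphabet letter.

  step 2 ⇒ step 3: CCCCAC ⇒ DB·DB·DB·DB·BB·DB
    A ↦ BB
    C ↦ DB
  step 1 ⇒ step 2: BBBBDB ⇒ C·C·C·C·A·C
    B ↦ C
  step 1 ⇒ step 2: BBBBDB ⇒ C·C·C·C·A·C
    D ↦ A

A->BB, B->C, C->DB, D->A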